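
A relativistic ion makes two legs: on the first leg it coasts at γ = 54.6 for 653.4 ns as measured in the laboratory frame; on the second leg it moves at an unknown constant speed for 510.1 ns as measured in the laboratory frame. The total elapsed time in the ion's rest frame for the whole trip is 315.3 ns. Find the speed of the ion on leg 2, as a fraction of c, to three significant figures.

β = 0.804

Leg 1: γ = 54.6; τ_1 = 653.4/54.60 = 11.97 ns.
Leg 2: speed unknown; τ_2 = 510.1/γ_2.
Total proper time: 11.97 + τ_2 = 315.3, so τ_2 = 315.3 − 11.97 = 303.3 ns.
γ_2 = 510.1/303.3 = 1.682; β = √(1 − 1/γ²) = √0.6464.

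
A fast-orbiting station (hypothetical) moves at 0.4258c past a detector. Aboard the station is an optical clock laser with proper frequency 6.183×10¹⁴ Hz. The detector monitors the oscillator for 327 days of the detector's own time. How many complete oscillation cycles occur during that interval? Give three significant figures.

γ = 1/√(1 − 0.4258²) = 1/√0.8187 = 1.105
During 327 days of lab time, the oscillator's proper time advances by τ = Δt/γ = 327/1.105 = 295.9 days = 2.556×10⁷ s.
N = f × τ = 6.183×10¹⁴ × 2.556×10⁷ = 1.581×10²².

N = 1.58×10²²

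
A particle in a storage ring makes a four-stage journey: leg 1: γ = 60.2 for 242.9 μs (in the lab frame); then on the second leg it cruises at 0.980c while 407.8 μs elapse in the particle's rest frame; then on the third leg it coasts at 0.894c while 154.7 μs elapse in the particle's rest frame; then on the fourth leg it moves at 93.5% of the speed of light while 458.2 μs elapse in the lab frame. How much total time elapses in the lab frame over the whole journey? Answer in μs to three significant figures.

Leg 1: 242.9 μs is already measured in the lab frame.
Leg 2: γ = 1/√(1 − 0.980²) = 1/√0.03960 = 5.025; Δt_2 = 5.025 × 407.8 = 2049 μs.
Leg 3: γ = 1/√(1 − 0.894²) = 1/√0.2008 = 2.232; Δt_3 = 2.232 × 154.7 = 345.3 μs.
Leg 4: 458.2 μs is already measured in the lab frame.
Total: 242.9 + 2049 + 345.3 + 458.2 μs.

Δt = 3100 μs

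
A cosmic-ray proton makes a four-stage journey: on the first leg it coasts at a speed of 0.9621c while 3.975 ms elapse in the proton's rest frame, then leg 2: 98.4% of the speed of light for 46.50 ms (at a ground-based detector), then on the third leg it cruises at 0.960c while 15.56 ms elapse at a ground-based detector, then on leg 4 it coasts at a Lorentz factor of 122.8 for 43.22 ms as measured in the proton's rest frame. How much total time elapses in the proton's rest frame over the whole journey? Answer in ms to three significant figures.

τ = 59.8 ms

Leg 1: 3.975 ms is already measured in the proton's rest frame.
Leg 2: β = 0.984; γ = 1/√(1 − 0.984²) = 1/√0.03174 = 5.613; τ_2 = 46.50/5.613 = 8.285 ms.
Leg 3: γ = 1/√(1 − 0.960²) = 25/7 ≈ 3.571; τ_3 = 15.56/3.571 = 4.357 ms.
Leg 4: 43.22 ms is already measured in the proton's rest frame.
Total: 3.975 + 8.285 + 4.357 + 43.22 ms.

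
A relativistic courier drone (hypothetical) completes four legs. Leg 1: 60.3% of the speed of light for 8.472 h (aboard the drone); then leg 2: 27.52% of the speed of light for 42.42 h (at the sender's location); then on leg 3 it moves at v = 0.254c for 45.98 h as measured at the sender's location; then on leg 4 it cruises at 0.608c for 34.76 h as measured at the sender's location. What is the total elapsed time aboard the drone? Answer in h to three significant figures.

τ = 121 h

Leg 1: 8.472 h is already measured aboard the drone.
Leg 2: β = 0.2752; γ = 1/√(1 − 0.2752²) = 1/√0.9243 = 1.040; τ_2 = 42.42/1.040 = 40.78 h.
Leg 3: γ = 1/√(1 − 0.254²) = 1/√0.9355 = 1.034; τ_3 = 45.98/1.034 = 44.47 h.
Leg 4: γ = 1/√(1 − 0.608²) = 1/√0.6303 = 1.260; τ_4 = 34.76/1.260 = 27.60 h.
Total: 8.472 + 40.78 + 44.47 + 27.60 h.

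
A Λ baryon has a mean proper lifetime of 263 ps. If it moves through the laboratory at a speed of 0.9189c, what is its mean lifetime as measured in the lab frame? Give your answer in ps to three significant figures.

Δt = 667 ps

γ = 1/√(1 − 0.9189²) = 1/√0.1556 = 2.535
The rest-frame lifetime is the proper time; the lab measures the dilated interval Δt = γτ₀ = 2.535 × 263 ps.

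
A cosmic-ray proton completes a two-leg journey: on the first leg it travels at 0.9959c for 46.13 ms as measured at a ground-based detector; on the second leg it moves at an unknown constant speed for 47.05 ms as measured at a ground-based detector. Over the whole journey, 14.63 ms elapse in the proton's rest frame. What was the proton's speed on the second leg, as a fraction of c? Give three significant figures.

β = 0.975

Leg 1: γ = 1/√(1 − 0.9959²) = 1/√0.008183 = 11.05; τ_1 = 46.13/11.05 = 4.173 ms.
Leg 2: speed unknown; τ_2 = 47.05/γ_2.
Total proper time: 4.173 + τ_2 = 14.63, so τ_2 = 14.63 − 4.173 = 10.46 ms.
γ_2 = 47.05/10.46 = 4.499; β = √(1 − 1/γ²) = √0.9506.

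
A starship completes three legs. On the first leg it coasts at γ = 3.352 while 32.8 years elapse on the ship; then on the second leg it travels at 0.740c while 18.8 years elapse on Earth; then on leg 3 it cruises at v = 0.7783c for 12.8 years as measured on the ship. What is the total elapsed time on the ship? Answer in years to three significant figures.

Leg 1: 32.8 years is already measured on the ship.
Leg 2: γ = 1/√(1 − 0.740²) = 1/√0.4524 = 1.487; τ_2 = 18.8/1.487 = 12.65 years.
Leg 3: 12.8 years is already measured on the ship.
Total: 32.80 + 12.65 + 12.80 years.

τ = 58.2 years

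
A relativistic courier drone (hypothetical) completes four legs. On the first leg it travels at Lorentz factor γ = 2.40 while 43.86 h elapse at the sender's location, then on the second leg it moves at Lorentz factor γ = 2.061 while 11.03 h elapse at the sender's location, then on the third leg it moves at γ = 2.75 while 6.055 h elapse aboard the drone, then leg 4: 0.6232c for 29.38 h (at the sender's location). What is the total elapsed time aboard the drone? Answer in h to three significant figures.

Leg 1: γ = 2.40; τ_1 = 43.86/2.400 = 18.28 h.
Leg 2: γ = 2.061; τ_2 = 11.03/2.061 = 5.352 h.
Leg 3: 6.055 h is already measured aboard the drone.
Leg 4: γ = 1/√(1 − 0.6232²) = 1/√0.6116 = 1.279; τ_4 = 29.38/1.279 = 22.98 h.
Total: 18.28 + 5.352 + 6.055 + 22.98 h.

τ = 52.7 h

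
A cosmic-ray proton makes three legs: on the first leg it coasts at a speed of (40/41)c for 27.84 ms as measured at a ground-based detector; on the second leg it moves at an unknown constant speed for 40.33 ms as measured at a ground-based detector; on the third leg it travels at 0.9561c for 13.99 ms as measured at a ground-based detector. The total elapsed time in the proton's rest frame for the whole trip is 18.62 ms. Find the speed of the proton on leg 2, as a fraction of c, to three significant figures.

β = 0.978

Leg 1: γ = 1/√(1 − (40/41)²) = 41/9 ≈ 4.556; τ_1 = 27.84/4.556 = 6.111 ms.
Leg 2: speed unknown; τ_2 = 40.33/γ_2.
Leg 3: γ = 1/√(1 − 0.9561²) = 1/√0.08587 = 3.412; τ_3 = 13.99/3.412 = 4.100 ms.
Total proper time: 6.111 + τ_2 + 4.100 = 18.62, so τ_2 = 18.62 − 10.21 = 8.409 ms.
γ_2 = 40.33/8.409 = 4.796; β = √(1 − 1/γ²) = √0.9565.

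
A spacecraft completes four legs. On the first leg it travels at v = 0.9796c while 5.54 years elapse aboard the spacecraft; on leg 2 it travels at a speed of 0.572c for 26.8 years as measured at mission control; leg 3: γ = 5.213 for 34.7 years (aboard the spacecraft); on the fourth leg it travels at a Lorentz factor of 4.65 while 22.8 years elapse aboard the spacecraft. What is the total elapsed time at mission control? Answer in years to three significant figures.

Δt = 341 years

Leg 1: γ = 1/√(1 − 0.9796²) = 1/√0.04038 = 4.976; Δt_1 = 4.976 × 5.54 = 27.57 years.
Leg 2: 26.8 years is already measured at mission control.
Leg 3: γ = 5.213; Δt_3 = 5.213 × 34.7 = 180.9 years.
Leg 4: γ = 4.65; Δt_4 = 4.650 × 22.8 = 106.0 years.
Total: 27.57 + 26.80 + 180.9 + 106.0 years.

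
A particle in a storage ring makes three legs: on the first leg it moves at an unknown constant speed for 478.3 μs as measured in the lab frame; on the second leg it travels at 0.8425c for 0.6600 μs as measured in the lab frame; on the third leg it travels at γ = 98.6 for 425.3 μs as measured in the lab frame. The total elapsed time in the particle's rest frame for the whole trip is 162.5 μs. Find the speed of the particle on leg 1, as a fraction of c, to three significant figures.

Leg 1: speed unknown; τ_1 = 478.3/γ_1.
Leg 2: γ = 1/√(1 − 0.8425²) = 1/√0.2902 = 1.856; τ_2 = 0.6600/1.856 = 0.3555 μs.
Leg 3: γ = 98.6; τ_3 = 425.3/98.60 = 4.313 μs.
Total proper time: τ_1 + 0.3555 + 4.313 = 162.5, so τ_1 = 162.5 − 4.669 = 157.8 μs.
γ_1 = 478.3/157.8 = 3.030; β = √(1 − 1/γ²) = √0.8911.

β = 0.944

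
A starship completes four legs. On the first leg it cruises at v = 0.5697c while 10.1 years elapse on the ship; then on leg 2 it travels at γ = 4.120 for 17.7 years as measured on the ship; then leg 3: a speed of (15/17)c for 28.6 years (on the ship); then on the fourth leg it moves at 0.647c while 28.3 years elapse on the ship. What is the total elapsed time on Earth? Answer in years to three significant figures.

Δt = 183 years

Leg 1: γ = 1/√(1 − 0.5697²) = 1/√0.6754 = 1.217; Δt_1 = 1.217 × 10.1 = 12.29 years.
Leg 2: γ = 4.120; Δt_2 = 4.120 × 17.7 = 72.92 years.
Leg 3: γ = 1/√(1 − (15/17)²) = 17/8 = 2.125; Δt_3 = 2.125 × 28.6 = 60.78 years.
Leg 4: γ = 1/√(1 − 0.647²) = 1/√0.5814 = 1.311; Δt_4 = 1.311 × 28.3 = 37.12 years.
Total: 12.29 + 72.92 + 60.78 + 37.12 years.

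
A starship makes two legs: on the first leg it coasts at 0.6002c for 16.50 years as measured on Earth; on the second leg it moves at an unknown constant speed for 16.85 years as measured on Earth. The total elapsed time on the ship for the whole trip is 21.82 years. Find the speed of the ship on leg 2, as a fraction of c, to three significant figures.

Leg 1: γ = 1/√(1 − 0.6002²) = 1/√0.6398 = 1.250; τ_1 = 16.50/1.250 = 13.20 years.
Leg 2: speed unknown; τ_2 = 16.85/γ_2.
Total proper time: 13.20 + τ_2 = 21.82, so τ_2 = 21.82 − 13.20 = 8.622 years.
γ_2 = 16.85/8.622 = 1.954; β = √(1 − 1/γ²) = √0.7381.

β = 0.859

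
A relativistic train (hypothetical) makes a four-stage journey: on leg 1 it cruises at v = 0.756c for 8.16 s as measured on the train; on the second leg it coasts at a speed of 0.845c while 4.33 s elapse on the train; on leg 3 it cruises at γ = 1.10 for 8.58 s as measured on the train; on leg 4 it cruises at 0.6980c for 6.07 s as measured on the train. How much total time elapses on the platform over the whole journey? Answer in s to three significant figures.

Leg 1: γ = 1/√(1 − 0.756²) = 1/√0.4285 = 1.528; Δt_1 = 1.528 × 8.16 = 12.47 s.
Leg 2: γ = 1/√(1 − 0.845²) = 1/√0.2860 = 1.870; Δt_2 = 1.870 × 4.33 = 8.097 s.
Leg 3: γ = 1.10; Δt_3 = 1.100 × 8.58 = 9.438 s.
Leg 4: γ = 1/√(1 − 0.6980²) = 1/√0.5128 = 1.396; Δt_4 = 1.396 × 6.07 = 8.476 s.
Total: 12.47 + 8.097 + 9.438 + 8.476 s.

Δt = 38.5 s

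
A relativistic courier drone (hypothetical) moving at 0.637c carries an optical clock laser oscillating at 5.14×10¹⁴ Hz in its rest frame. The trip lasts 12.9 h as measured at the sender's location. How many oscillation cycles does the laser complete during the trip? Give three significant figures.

N = 1.84×10¹⁹

γ = 1/√(1 − 0.637²) = 1/√0.5942 = 1.297
The oscillator's own cycle count is N = f × τ where τ is the proper time aboard the drone. τ = Δt/γ = 12.9/1.297 = 9.944 h = 3.580×10⁴ s.
N = 5.14×10¹⁴ × 3.580×10⁴ = 1.840×10¹⁹.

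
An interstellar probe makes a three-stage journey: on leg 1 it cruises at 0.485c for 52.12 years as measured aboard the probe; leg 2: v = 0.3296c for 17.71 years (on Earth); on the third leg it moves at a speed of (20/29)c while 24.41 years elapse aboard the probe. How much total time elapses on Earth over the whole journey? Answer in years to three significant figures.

Leg 1: γ = 1/√(1 − 0.485²) = 1/√0.7648 = 1.143; Δt_1 = 1.143 × 52.12 = 59.60 years.
Leg 2: 17.71 years is already measured on Earth.
Leg 3: γ = 1/√(1 − (20/29)²) = 29/21 ≈ 1.381; Δt_3 = 1.381 × 24.41 = 33.71 years.
Total: 59.60 + 17.71 + 33.71 years.

Δt = 111 years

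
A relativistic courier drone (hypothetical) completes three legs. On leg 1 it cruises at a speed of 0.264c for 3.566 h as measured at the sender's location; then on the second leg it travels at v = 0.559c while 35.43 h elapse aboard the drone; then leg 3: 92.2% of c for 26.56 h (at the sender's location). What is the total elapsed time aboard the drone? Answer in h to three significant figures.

τ = 49.2 h

Leg 1: γ = 1/√(1 − 0.264²) = 1/√0.9303 = 1.037; τ_1 = 3.566/1.037 = 3.439 h.
Leg 2: 35.43 h is already measured aboard the drone.
Leg 3: β = 0.922; γ = 1/√(1 − 0.922²) = 1/√0.1499 = 2.583; τ_3 = 26.56/2.583 = 10.28 h.
Total: 3.439 + 35.43 + 10.28 h.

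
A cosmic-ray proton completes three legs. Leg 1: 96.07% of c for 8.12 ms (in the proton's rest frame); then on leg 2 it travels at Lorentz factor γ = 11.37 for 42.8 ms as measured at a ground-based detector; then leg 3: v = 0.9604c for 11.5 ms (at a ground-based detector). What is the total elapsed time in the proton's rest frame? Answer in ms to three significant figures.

Leg 1: 8.12 ms is already measured in the proton's rest frame.
Leg 2: γ = 11.37; τ_2 = 42.8/11.37 = 3.764 ms.
Leg 3: γ = 1/√(1 − 0.9604²) = 1/√0.07763 = 3.589; τ_3 = 11.5/3.589 = 3.204 ms.
Total: 8.120 + 3.764 + 3.204 ms.

τ = 15.1 ms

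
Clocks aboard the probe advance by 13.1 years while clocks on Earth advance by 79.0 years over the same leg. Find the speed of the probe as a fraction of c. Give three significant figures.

The proper time is measured aboard the probe (both events occur at the probe's location); Δt is measured on Earth. γ = Δt/τ = 79.0/13.1 = 6.031.
β = √(1 − 1/γ²) = √(1 − 0.02750) = √0.9725

β = 0.986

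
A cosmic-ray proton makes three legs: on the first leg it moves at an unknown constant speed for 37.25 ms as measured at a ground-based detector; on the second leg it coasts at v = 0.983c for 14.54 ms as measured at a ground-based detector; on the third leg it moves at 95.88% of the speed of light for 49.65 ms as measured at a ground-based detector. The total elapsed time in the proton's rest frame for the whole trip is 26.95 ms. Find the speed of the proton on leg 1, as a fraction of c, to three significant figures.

β = 0.962

Leg 1: speed unknown; τ_1 = 37.25/γ_1.
Leg 2: γ = 1/√(1 − 0.983²) = 1/√0.03371 = 5.446; τ_2 = 14.54/5.446 = 2.670 ms.
Leg 3: β = 0.9588; γ = 1/√(1 − 0.9588²) = 1/√0.08070 = 3.520; τ_3 = 49.65/3.520 = 14.10 ms.
Total proper time: τ_1 + 2.670 + 14.10 = 26.95, so τ_1 = 26.95 − 16.77 = 10.18 ms.
γ_1 = 37.25/10.18 = 3.661; β = √(1 − 1/γ²) = √0.9254.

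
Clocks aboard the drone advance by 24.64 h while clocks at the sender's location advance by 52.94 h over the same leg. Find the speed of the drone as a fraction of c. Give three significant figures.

The proper time is measured aboard the drone (both events occur at the drone's location); Δt is measured at the sender's location. γ = Δt/τ = 52.94/24.64 = 2.149.
β = √(1 − 1/γ²) = √(1 − 0.2166) = √0.7834

β = 0.885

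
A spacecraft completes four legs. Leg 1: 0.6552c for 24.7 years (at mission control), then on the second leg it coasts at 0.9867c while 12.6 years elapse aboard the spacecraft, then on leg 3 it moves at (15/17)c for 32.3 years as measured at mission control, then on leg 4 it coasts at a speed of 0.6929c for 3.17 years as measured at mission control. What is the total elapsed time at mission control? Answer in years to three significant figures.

Leg 1: 24.7 years is already measured at mission control.
Leg 2: γ = 1/√(1 − 0.9867²) = 1/√0.02642 = 6.152; Δt_2 = 6.152 × 12.6 = 77.51 years.
Leg 3: 32.3 years is already measured at mission control.
Leg 4: 3.17 years is already measured at mission control.
Total: 24.70 + 77.51 + 32.30 + 3.170 years.

Δt = 138 years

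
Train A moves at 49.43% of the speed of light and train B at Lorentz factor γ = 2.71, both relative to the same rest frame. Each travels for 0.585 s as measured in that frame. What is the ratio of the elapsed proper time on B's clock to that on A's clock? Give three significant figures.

τ_B/τ_A = 0.424

A: β = 0.4943; γ = 1/√(1 − 0.4943²) = 1/√0.7557 = 1.150. B: γ = 2.71.
τ_A/τ_B = γ_B/γ_A = 2.710/1.150 = 2.356, so τ_B/τ_A = 0.4245.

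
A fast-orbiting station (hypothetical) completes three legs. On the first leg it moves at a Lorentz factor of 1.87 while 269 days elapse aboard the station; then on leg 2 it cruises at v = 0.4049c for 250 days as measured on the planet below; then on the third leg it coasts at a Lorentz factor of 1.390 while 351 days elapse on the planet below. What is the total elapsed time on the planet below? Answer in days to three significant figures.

Δt = 1100 days

Leg 1: γ = 1.87; Δt_1 = 1.870 × 269 = 503.0 days.
Leg 2: 250 days is already measured on the planet below.
Leg 3: 351 days is already measured on the planet below.
Total: 503.0 + 250.0 + 351.0 days.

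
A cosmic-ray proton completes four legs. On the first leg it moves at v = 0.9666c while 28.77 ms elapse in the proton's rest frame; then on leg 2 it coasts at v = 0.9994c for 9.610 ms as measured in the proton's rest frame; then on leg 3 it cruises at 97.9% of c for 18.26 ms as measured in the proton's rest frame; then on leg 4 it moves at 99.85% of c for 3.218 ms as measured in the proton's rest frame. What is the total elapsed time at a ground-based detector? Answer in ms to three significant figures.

Δt = 538 ms

Leg 1: γ = 1/√(1 − 0.9666²) = 1/√0.06568 = 3.902; Δt_1 = 3.902 × 28.77 = 112.3 ms.
Leg 2: γ = 1/√(1 − 0.9994²) = 1/√0.001200 = 28.87; Δt_2 = 28.87 × 9.610 = 277.5 ms.
Leg 3: β = 0.979; γ = 1/√(1 − 0.979²) = 1/√0.04156 = 4.905; Δt_3 = 4.905 × 18.26 = 89.57 ms.
Leg 4: β = 0.9985; γ = 1/√(1 − 0.9985²) = 1/√0.002998 = 18.26; Δt_4 = 18.26 × 3.218 = 58.77 ms.
Total: 112.3 + 277.5 + 89.57 + 58.77 ms.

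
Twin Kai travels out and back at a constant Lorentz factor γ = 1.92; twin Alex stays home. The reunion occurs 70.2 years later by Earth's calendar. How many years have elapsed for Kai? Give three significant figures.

γ = 1.92
Kai's clock measures proper time along the trip: τ = Δt/γ = 70.2/1.920 years.

τ = 36.6 years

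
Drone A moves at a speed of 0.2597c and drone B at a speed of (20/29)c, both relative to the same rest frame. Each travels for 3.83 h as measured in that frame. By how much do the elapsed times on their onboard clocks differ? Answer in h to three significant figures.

A: γ = 1/√(1 − 0.2597²) = 1/√0.9326 = 1.036; τ_A = 3.83/1.036 = 3.699 h.
B: γ = 1/√(1 − (20/29)²) = 29/21 ≈ 1.381; τ_B = 3.83/1.381 = 2.773 h.

|τ_A − τ_B| = 0.925 h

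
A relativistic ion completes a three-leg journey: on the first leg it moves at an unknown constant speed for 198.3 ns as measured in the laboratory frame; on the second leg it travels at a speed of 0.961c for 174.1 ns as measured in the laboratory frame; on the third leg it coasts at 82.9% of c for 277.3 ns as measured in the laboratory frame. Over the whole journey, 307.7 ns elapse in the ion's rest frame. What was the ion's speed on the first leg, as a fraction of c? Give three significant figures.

β = 0.850

Leg 1: speed unknown; τ_1 = 198.3/γ_1.
Leg 2: γ = 1/√(1 − 0.961²) = 1/√0.07648 = 3.616; τ_2 = 174.1/3.616 = 48.15 ns.
Leg 3: β = 0.829; γ = 1/√(1 − 0.829²) = 1/√0.3128 = 1.788; τ_3 = 277.3/1.788 = 155.1 ns.
Total proper time: τ_1 + 48.15 + 155.1 = 307.7, so τ_1 = 307.7 − 203.2 = 104.5 ns.
γ_1 = 198.3/104.5 = 1.898; β = √(1 − 1/γ²) = √0.7224.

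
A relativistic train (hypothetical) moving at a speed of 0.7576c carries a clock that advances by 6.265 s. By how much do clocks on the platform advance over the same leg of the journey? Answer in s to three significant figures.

γ = 1/√(1 − 0.7576²) = 1/√0.4260 = 1.532
The interval measured on the train is the proper time (both events occur at the same place in that frame); the lab-frame interval is Δt = γτ = 1.532 × 6.265 s.

Δt = 9.60 s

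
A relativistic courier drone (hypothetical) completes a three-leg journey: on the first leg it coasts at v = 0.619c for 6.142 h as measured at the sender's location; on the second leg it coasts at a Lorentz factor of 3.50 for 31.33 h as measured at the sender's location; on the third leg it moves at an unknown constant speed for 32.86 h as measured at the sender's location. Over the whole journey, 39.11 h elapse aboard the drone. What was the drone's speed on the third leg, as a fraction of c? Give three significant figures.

β = 0.637

Leg 1: γ = 1/√(1 − 0.619²) = 1/√0.6168 = 1.273; τ_1 = 6.142/1.273 = 4.824 h.
Leg 2: γ = 3.50; τ_2 = 31.33/3.500 = 8.951 h.
Leg 3: speed unknown; τ_3 = 32.86/γ_3.
Total proper time: 4.824 + 8.951 + τ_3 = 39.11, so τ_3 = 39.11 − 13.78 = 25.33 h.
γ_3 = 32.86/25.33 = 1.297; β = √(1 − 1/γ²) = √0.4056.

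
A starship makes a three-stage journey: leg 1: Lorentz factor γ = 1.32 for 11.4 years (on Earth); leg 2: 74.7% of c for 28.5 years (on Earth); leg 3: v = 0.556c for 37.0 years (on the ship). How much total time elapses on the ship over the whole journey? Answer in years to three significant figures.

Leg 1: γ = 1.32; τ_1 = 11.4/1.320 = 8.636 years.
Leg 2: β = 0.747; γ = 1/√(1 − 0.747²) = 1/√0.4420 = 1.504; τ_2 = 28.5/1.504 = 18.95 years.
Leg 3: 37.0 years is already measured on the ship.
Total: 8.636 + 18.95 + 37.00 years.

τ = 64.6 years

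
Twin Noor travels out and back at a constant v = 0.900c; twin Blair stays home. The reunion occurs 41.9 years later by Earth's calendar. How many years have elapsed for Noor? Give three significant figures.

γ = 1/√(1 − 0.900²) = 1/√0.1900 = 2.294
Noor's clock measures proper time along the trip: τ = Δt/γ = 41.9/2.294 years.

τ = 18.3 years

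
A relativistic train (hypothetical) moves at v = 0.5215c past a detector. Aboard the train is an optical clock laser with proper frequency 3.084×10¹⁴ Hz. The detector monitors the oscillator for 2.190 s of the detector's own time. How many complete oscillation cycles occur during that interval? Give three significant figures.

N = 5.76×10¹⁴

γ = 1/√(1 − 0.5215²) = 1/√0.7280 = 1.172
During 2.190 s of lab time, the oscillator's proper time advances by τ = Δt/γ = 2.190/1.172 = 1.869 s = 1.869×10⁰ s.
N = f × τ = 3.084×10¹⁴ × 1.869×10⁰ = 5.763×10¹⁴.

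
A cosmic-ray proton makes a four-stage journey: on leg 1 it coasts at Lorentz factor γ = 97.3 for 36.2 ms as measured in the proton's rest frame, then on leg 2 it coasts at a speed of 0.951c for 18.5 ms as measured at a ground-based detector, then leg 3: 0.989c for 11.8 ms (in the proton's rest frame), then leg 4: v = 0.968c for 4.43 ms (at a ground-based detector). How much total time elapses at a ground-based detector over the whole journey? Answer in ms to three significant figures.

Leg 1: γ = 97.3; Δt_1 = 97.30 × 36.2 = 3522 ms.
Leg 2: 18.5 ms is already measured at a ground-based detector.
Leg 3: γ = 1/√(1 − 0.989²) = 1/√0.02188 = 6.761; Δt_3 = 6.761 × 11.8 = 79.78 ms.
Leg 4: 4.43 ms is already measured at a ground-based detector.
Total: 3522 + 18.50 + 79.78 + 4.430 ms.

Δt = 3620 ms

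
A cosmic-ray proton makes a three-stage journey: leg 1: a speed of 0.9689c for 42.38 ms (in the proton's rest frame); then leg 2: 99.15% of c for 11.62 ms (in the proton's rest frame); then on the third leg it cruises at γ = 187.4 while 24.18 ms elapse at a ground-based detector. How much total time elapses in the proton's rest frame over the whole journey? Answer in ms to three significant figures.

τ = 54.1 ms

Leg 1: 42.38 ms is already measured in the proton's rest frame.
Leg 2: 11.62 ms is already measured in the proton's rest frame.
Leg 3: γ = 187.4; τ_3 = 24.18/187.4 = 0.1290 ms.
Total: 42.38 + 11.62 + 0.1290 ms.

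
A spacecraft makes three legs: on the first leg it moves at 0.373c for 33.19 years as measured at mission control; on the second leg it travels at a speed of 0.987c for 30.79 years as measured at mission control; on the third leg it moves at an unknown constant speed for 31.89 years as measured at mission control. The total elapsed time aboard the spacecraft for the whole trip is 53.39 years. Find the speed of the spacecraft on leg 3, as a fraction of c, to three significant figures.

β = 0.833

Leg 1: γ = 1/√(1 − 0.373²) = 1/√0.8609 = 1.078; τ_1 = 33.19/1.078 = 30.79 years.
Leg 2: γ = 1/√(1 − 0.987²) = 1/√0.02583 = 6.222; τ_2 = 30.79/6.222 = 4.949 years.
Leg 3: speed unknown; τ_3 = 31.89/γ_3.
Total proper time: 30.79 + 4.949 + τ_3 = 53.39, so τ_3 = 53.39 − 35.74 = 17.65 years.
γ_3 = 31.89/17.65 = 1.807; β = √(1 − 1/γ²) = √0.6938.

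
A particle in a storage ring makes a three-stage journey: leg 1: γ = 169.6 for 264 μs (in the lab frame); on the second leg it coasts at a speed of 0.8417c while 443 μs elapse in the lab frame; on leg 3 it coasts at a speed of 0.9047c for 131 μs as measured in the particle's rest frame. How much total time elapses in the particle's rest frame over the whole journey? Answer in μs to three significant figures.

τ = 372 μs

Leg 1: γ = 169.6; τ_1 = 264/169.6 = 1.557 μs.
Leg 2: γ = 1/√(1 − 0.8417²) = 1/√0.2915 = 1.852; τ_2 = 443/1.852 = 239.2 μs.
Leg 3: 131 μs is already measured in the particle's rest frame.
Total: 1.557 + 239.2 + 131.0 μs.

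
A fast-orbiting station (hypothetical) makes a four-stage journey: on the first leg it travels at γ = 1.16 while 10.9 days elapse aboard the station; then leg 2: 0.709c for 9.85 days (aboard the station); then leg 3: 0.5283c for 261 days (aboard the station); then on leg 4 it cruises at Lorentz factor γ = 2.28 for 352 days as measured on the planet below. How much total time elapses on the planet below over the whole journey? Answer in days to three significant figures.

Δt = 686 days

Leg 1: γ = 1.16; Δt_1 = 1.160 × 10.9 = 12.64 days.
Leg 2: γ = 1/√(1 − 0.709²) = 1/√0.4973 = 1.418; Δt_2 = 1.418 × 9.85 = 13.97 days.
Leg 3: γ = 1/√(1 − 0.5283²) = 1/√0.7209 = 1.178; Δt_3 = 1.178 × 261 = 307.4 days.
Leg 4: 352 days is already measured on the planet below.
Total: 12.64 + 13.97 + 307.4 + 352.0 days.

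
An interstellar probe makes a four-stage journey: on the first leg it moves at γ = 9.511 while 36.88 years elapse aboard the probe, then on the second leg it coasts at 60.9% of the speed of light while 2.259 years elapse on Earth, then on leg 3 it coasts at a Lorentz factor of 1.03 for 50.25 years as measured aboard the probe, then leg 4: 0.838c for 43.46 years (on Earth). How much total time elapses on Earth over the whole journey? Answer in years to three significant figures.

Leg 1: γ = 9.511; Δt_1 = 9.511 × 36.88 = 350.8 years.
Leg 2: 2.259 years is already measured on Earth.
Leg 3: γ = 1.03; Δt_3 = 1.030 × 50.25 = 51.76 years.
Leg 4: 43.46 years is already measured on Earth.
Total: 350.8 + 2.259 + 51.76 + 43.46 years.

Δt = 448 years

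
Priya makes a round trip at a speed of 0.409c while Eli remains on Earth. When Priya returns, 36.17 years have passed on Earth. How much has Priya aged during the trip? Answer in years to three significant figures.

τ = 33.0 years

γ = 1/√(1 − 0.409²) = 1/√0.8327 = 1.096
Priya's clock measures proper time along the trip: τ = Δt/γ = 36.17/1.096 years.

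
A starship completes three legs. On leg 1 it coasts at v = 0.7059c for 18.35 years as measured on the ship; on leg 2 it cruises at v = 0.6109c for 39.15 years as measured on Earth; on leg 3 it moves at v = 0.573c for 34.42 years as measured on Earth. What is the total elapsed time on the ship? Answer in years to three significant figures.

τ = 77.6 years

Leg 1: 18.35 years is already measured on the ship.
Leg 2: γ = 1/√(1 − 0.6109²) = 1/√0.6268 = 1.263; τ_2 = 39.15/1.263 = 31.00 years.
Leg 3: γ = 1/√(1 − 0.573²) = 1/√0.6717 = 1.220; τ_3 = 34.42/1.220 = 28.21 years.
Total: 18.35 + 31.00 + 28.21 years.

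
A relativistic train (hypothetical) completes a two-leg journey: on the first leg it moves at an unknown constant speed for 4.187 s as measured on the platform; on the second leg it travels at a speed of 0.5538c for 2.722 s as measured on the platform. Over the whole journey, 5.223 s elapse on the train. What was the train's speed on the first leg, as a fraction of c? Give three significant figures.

β = 0.708

Leg 1: speed unknown; τ_1 = 4.187/γ_1.
Leg 2: γ = 1/√(1 − 0.5538²) = 1/√0.6933 = 1.201; τ_2 = 2.722/1.201 = 2.266 s.
Total proper time: τ_1 + 2.266 = 5.223, so τ_1 = 5.223 − 2.266 = 2.957 s.
γ_1 = 4.187/2.957 = 1.416; β = √(1 − 1/γ²) = √0.5014.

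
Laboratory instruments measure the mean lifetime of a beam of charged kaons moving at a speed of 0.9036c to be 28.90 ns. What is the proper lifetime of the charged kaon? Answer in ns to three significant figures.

γ = 1/√(1 − 0.9036²) = 1/√0.1835 = 2.334
The lab-frame lifetime is the dilated interval; the proper lifetime is τ₀ = Δt/γ = 28.90/2.334 ns.

τ₀ = 12.4 ns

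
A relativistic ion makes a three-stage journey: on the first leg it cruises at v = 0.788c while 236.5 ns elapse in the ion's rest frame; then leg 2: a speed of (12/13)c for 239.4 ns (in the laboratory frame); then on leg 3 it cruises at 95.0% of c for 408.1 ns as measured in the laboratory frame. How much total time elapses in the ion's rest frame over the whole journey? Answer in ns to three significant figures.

Leg 1: 236.5 ns is already measured in the ion's rest frame.
Leg 2: γ = 1/√(1 − (12/13)²) = 13/5 = 2.600; τ_2 = 239.4/2.600 = 92.08 ns.
Leg 3: β = 0.950; γ = 1/√(1 − 0.950²) = 1/√0.09750 = 3.203; τ_3 = 408.1/3.203 = 127.4 ns.
Total: 236.5 + 92.08 + 127.4 ns.

τ = 456 ns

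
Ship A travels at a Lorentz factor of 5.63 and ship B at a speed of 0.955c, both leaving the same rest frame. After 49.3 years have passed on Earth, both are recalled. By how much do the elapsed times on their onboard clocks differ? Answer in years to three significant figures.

|τ_A − τ_B| = 5.87 years

A: γ = 5.63; τ_A = 49.3/5.630 = 8.757 years.
B: γ = 1/√(1 − 0.955²) = 1/√0.08798 = 3.371; τ_B = 49.3/3.371 = 14.62 years.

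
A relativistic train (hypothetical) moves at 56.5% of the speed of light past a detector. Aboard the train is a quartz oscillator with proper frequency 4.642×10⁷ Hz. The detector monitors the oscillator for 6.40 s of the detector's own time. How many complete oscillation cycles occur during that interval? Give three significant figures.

N = 2.45×10⁸

β = 0.565; γ = 1/√(1 − 0.565²) = 1/√0.6808 = 1.212
During 6.40 s of lab time, the oscillator's proper time advances by τ = Δt/γ = 6.40/1.212 = 5.281 s = 5.281×10⁰ s.
N = f × τ = 4.642×10⁷ × 5.281×10⁰ = 2.451×10⁸.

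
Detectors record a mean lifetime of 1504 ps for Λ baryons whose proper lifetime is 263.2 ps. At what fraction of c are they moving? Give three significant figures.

γ = Δt/τ₀ = 1504/263.2 = 5.714
β = √(1 − 1/γ²) = √(1 − 0.03062) = √0.9694

v = 0.985c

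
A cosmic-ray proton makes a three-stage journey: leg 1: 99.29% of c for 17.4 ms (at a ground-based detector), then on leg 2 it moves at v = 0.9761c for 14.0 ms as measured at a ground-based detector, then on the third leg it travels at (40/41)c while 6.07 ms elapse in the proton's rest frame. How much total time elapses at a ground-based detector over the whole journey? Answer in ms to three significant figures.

Δt = 59.1 ms

Leg 1: 17.4 ms is already measured at a ground-based detector.
Leg 2: 14.0 ms is already measured at a ground-based detector.
Leg 3: γ = 1/√(1 − (40/41)²) = 41/9 ≈ 4.556; Δt_3 = 4.556 × 6.07 = 27.65 ms.
Total: 17.40 + 14.00 + 27.65 ms.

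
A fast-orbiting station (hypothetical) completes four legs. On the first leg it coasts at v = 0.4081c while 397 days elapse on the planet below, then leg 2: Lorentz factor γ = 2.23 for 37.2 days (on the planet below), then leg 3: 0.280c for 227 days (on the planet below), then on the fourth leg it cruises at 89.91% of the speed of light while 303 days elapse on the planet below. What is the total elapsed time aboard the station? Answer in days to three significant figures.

τ = 730 days

Leg 1: γ = 1/√(1 − 0.4081²) = 1/√0.8335 = 1.095; τ_1 = 397/1.095 = 362.4 days.
Leg 2: γ = 2.23; τ_2 = 37.2/2.230 = 16.68 days.
Leg 3: γ = 1/√(1 − 0.280²) = 25/24 ≈ 1.042; τ_3 = 227/1.042 = 217.9 days.
Leg 4: β = 0.8991; γ = 1/√(1 − 0.8991²) = 1/√0.1916 = 2.284; τ_4 = 303/2.284 = 132.6 days.
Total: 362.4 + 16.68 + 217.9 + 132.6 days.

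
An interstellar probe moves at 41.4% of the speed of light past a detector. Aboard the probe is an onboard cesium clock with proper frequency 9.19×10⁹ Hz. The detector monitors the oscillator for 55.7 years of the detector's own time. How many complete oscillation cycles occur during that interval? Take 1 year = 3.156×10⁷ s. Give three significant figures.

N = 1.47×10¹⁹

β = 0.414; γ = 1/√(1 − 0.414²) = 1/√0.8286 = 1.099
During 55.7 years of lab time, the oscillator's proper time advances by τ = Δt/γ = 55.7/1.099 = 50.70 years = 1.600×10⁹ s.
N = f × τ = 9.19×10⁹ × 1.600×10⁹ = 1.471×10¹⁹.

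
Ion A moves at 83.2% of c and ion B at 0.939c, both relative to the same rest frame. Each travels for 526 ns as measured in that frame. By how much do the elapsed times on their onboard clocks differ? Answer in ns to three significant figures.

A: β = 0.832; γ = 1/√(1 − 0.832²) = 1/√0.3078 = 1.803; τ_A = 526/1.803 = 291.8 ns.
B: γ = 1/√(1 − 0.939²) = 1/√0.1183 = 2.908; τ_B = 526/2.908 = 180.9 ns.

|τ_A − τ_B| = 111 ns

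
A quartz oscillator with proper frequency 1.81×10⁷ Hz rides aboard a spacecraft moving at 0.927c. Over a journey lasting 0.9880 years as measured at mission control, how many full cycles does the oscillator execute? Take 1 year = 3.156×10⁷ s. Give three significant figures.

γ = 1/√(1 − 0.927²) = 1/√0.1407 = 2.666
The oscillator's own cycle count is N = f × τ where τ is the proper time aboard the spacecraft. τ = Δt/γ = 0.9880/2.666 = 0.3706 years = 1.169×10⁷ s.
N = 1.81×10⁷ × 1.169×10⁷ = 2.117×10¹⁴.

N = 2.12×10¹⁴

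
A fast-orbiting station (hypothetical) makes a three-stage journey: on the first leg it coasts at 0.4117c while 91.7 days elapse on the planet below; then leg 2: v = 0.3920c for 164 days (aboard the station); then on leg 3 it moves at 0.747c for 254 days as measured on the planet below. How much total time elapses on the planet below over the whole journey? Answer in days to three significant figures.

Δt = 524 days

Leg 1: 91.7 days is already measured on the planet below.
Leg 2: γ = 1/√(1 − 0.3920²) = 1/√0.8463 = 1.087; Δt_2 = 1.087 × 164 = 178.3 days.
Leg 3: 254 days is already measured on the planet below.
Total: 91.70 + 178.3 + 254.0 days.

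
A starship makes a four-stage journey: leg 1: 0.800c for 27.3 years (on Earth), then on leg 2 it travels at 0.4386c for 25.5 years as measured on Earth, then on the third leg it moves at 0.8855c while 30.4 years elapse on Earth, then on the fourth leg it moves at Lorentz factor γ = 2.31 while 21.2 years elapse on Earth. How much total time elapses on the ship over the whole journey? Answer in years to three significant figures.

Leg 1: γ = 1/√(1 − 0.800²) = 5/3 ≈ 1.667; τ_1 = 27.3/1.667 = 16.38 years.
Leg 2: γ = 1/√(1 − 0.4386²) = 1/√0.8076 = 1.113; τ_2 = 25.5/1.113 = 22.92 years.
Leg 3: γ = 1/√(1 − 0.8855²) = 1/√0.2159 = 2.152; τ_3 = 30.4/2.152 = 14.13 years.
Leg 4: γ = 2.31; τ_4 = 21.2/2.310 = 9.177 years.
Total: 16.38 + 22.92 + 14.13 + 9.177 years.

τ = 62.6 years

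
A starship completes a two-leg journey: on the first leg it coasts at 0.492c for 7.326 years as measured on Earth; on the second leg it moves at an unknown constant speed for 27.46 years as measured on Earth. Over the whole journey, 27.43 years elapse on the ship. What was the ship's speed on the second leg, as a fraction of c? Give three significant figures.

β = 0.642

Leg 1: γ = 1/√(1 − 0.492²) = 1/√0.7579 = 1.149; τ_1 = 7.326/1.149 = 6.378 years.
Leg 2: speed unknown; τ_2 = 27.46/γ_2.
Total proper time: 6.378 + τ_2 = 27.43, so τ_2 = 27.43 − 6.378 = 21.05 years.
γ_2 = 27.46/21.05 = 1.304; β = √(1 − 1/γ²) = √0.4123.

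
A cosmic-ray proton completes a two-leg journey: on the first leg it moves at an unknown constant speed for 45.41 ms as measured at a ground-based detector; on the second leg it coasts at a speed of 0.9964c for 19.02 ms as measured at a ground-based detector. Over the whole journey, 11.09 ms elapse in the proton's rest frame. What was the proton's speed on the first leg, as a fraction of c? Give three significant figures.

β = 0.978

Leg 1: speed unknown; τ_1 = 45.41/γ_1.
Leg 2: γ = 1/√(1 − 0.9964²) = 1/√0.007187 = 11.80; τ_2 = 19.02/11.80 = 1.612 ms.
Total proper time: τ_1 + 1.612 = 11.09, so τ_1 = 11.09 − 1.612 = 9.478 ms.
γ_1 = 45.41/9.478 = 4.791; β = √(1 − 1/γ²) = √0.9564.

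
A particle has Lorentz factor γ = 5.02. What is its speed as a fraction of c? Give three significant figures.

β = 0.980

β = √(1 − 1/γ²) = √(1 − 1/5.02²) = √(1 − 0.03968) = √0.9603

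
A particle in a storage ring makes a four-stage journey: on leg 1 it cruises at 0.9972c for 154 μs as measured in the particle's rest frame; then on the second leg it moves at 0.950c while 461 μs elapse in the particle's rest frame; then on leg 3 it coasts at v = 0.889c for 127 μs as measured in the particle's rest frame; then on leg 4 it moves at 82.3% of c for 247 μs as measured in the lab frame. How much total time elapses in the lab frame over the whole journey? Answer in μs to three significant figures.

Leg 1: γ = 1/√(1 − 0.9972²) = 1/√0.005592 = 13.37; Δt_1 = 13.37 × 154 = 2059 μs.
Leg 2: γ = 1/√(1 − 0.950²) = 1/√0.09750 = 3.203; Δt_2 = 3.203 × 461 = 1476 μs.
Leg 3: γ = 1/√(1 − 0.889²) = 1/√0.2097 = 2.184; Δt_3 = 2.184 × 127 = 277.3 μs.
Leg 4: 247 μs is already measured in the lab frame.
Total: 2059 + 1476 + 277.3 + 247.0 μs.

Δt = 4060 μs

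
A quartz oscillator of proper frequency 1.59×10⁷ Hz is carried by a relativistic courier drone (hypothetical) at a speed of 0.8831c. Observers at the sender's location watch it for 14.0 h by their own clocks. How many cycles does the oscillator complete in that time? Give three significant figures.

γ = 1/√(1 − 0.8831²) = 1/√0.2201 = 2.131
During 14.0 h of lab time, the oscillator's proper time advances by τ = Δt/γ = 14.0/2.131 = 6.569 h = 2.365×10⁴ s.
N = f × τ = 1.59×10⁷ × 2.365×10⁴ = 3.760×10¹¹.

N = 3.76×10¹¹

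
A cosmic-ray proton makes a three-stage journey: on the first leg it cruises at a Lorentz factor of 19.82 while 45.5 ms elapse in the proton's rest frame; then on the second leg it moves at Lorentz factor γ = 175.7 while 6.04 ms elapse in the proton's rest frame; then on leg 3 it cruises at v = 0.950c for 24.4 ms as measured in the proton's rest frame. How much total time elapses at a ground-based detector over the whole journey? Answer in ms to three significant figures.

Leg 1: γ = 19.82; Δt_1 = 19.82 × 45.5 = 901.8 ms.
Leg 2: γ = 175.7; Δt_2 = 175.7 × 6.04 = 1061 ms.
Leg 3: γ = 1/√(1 − 0.950²) = 1/√0.09750 = 3.203; Δt_3 = 3.203 × 24.4 = 78.14 ms.
Total: 901.8 + 1061 + 78.14 ms.

Δt = 2040 ms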